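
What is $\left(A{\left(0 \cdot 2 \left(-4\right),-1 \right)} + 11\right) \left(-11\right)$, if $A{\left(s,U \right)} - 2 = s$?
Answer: $-143$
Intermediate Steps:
$A{\left(s,U \right)} = 2 + s$
$\left(A{\left(0 \cdot 2 \left(-4\right),-1 \right)} + 11\right) \left(-11\right) = \left(\left(2 + 0 \cdot 2 \left(-4\right)\right) + 11\right) \left(-11\right) = \left(\left(2 + 0 \left(-4\right)\right) + 11\right) \left(-11\right) = \left(\left(2 + 0\right) + 11\right) \left(-11\right) = \left(2 + 11\right) \left(-11\right) = 13 \left(-11\right) = -143$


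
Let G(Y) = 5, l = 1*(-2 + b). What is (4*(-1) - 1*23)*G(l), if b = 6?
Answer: -135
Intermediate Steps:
l = 4 (l = 1*(-2 + 6) = 1*4 = 4)
(4*(-1) - 1*23)*G(l) = (4*(-1) - 1*23)*5 = (-4 - 23)*5 = -27*5 = -135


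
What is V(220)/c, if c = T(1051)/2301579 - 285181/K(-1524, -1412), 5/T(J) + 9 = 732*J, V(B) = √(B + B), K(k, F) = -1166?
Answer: 4129173665491644*√110/504957922426494907 ≈ 0.085764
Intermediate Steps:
V(B) = √2*√B (V(B) = √(2*B) = √2*√B)
T(J) = 5/(-9 + 732*J)
c = 504957922426494907/2064586832745822 (c = (5/(3*(-3 + 244*1051)))/2301579 - 285181/(-1166) = (5/(3*(-3 + 256444)))*(1/2301579) - 285181*(-1/1166) = ((5/3)/256441)*(1/2301579) + 285181/1166 = ((5/3)*(1/256441))*(1/2301579) + 285181/1166 = (5/769323)*(1/2301579) + 285181/1166 = 5/1770657661017 + 285181/1166 = 504957922426494907/2064586832745822 ≈ 244.58)
V(220)/c = (√2*√220)/(504957922426494907/2064586832745822) = (√2*(2*√55))*(2064586832745822/504957922426494907) = (2*√110)*(2064586832745822/504957922426494907) = 4129173665491644*√110/504957922426494907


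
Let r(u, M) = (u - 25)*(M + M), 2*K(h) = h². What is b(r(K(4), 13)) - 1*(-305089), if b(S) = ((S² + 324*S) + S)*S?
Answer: -22552499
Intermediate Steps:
K(h) = h²/2
r(u, M) = 2*M*(-25 + u) (r(u, M) = (-25 + u)*(2*M) = 2*M*(-25 + u))
b(S) = S*(S² + 325*S) (b(S) = (S² + 325*S)*S = S*(S² + 325*S))
b(r(K(4), 13)) - 1*(-305089) = (2*13*(-25 + (½)*4²))²*(325 + 2*13*(-25 + (½)*4²)) - 1*(-305089) = (2*13*(-25 + (½)*16))²*(325 + 2*13*(-25 + (½)*16)) + 305089 = (2*13*(-25 + 8))²*(325 + 2*13*(-25 + 8)) + 305089 = (2*13*(-17))²*(325 + 2*13*(-17)) + 305089 = (-442)²*(325 - 442) + 305089 = 195364*(-117) + 305089 = -22857588 + 305089 = -22552499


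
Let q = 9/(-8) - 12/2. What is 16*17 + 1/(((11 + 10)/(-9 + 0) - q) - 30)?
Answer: 164536/605 ≈ 271.96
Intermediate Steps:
q = -57/8 (q = 9*(-⅛) - 12*½ = -9/8 - 6 = -57/8 ≈ -7.1250)
16*17 + 1/(((11 + 10)/(-9 + 0) - q) - 30) = 16*17 + 1/(((11 + 10)/(-9 + 0) - 1*(-57/8)) - 30) = 272 + 1/((21/(-9) + 57/8) - 30) = 272 + 1/((21*(-⅑) + 57/8) - 30) = 272 + 1/((-7/3 + 57/8) - 30) = 272 + 1/(115/24 - 30) = 272 + 1/(-605/24) = 272 - 24/605 = 164536/605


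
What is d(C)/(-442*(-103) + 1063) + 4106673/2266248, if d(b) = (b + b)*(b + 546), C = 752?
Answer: 1538492334671/35194076024 ≈ 43.715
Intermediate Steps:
d(b) = 2*b*(546 + b) (d(b) = (2*b)*(546 + b) = 2*b*(546 + b))
d(C)/(-442*(-103) + 1063) + 4106673/2266248 = (2*752*(546 + 752))/(-442*(-103) + 1063) + 4106673/2266248 = (2*752*1298)/(45526 + 1063) + 4106673*(1/2266248) = 1952192/46589 + 1368891/755416 = 1538492334671/35194076024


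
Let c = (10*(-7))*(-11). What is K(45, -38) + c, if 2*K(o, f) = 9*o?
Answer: 1945/2 ≈ 972.50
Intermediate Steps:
c = 770 (c = -70*(-11) = 770)
K(o, f) = 9*o/2 (K(o, f) = (9*o)/2 = 9*o/2)
K(45, -38) + c = (9/2)*45 + 770 = 405/2 + 770 = 1945/2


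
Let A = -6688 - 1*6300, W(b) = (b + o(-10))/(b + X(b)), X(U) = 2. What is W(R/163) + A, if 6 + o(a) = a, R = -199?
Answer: -1652283/127 ≈ -13010.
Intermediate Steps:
o(a) = -6 + a
W(b) = (-16 + b)/(2 + b) (W(b) = (b + (-6 - 10))/(b + 2) = (b - 16)/(2 + b) = (-16 + b)/(2 + b))
A = -12988 (A = -6688 - 6300 = -12988)
W(R/163) + A = (-16 - 199/163)/(2 - 199/163) - 12988 = -2807/163/(127/163) - 12988 = (163/127)*(-2807/163) - 12988 = -2807/127 - 12988 = -1652283/127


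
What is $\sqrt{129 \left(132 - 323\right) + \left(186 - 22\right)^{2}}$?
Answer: $\sqrt{2257} \approx 47.508$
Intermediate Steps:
$\sqrt{129 \left(132 - 323\right) + \left(186 - 22\right)^{2}} = \sqrt{129 \left(-191\right) + 164^{2}} = \sqrt{-24639 + 26896} = \sqrt{2257}$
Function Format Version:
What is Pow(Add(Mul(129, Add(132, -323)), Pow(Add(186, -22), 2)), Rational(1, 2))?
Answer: Pow(2257, Rational(1, 2)) ≈ 47.508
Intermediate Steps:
Pow(Add(Mul(129, Add(132, -323)), Pow(Add(186, -22), 2)), Rational(1, 2)) = Pow(Add(Mul(129, -191), Pow(164, 2)), Rational(1, 2)) = Pow(Add(-24639, 26896), Rational(1, 2)) = Pow(2257, Rational(1, 2))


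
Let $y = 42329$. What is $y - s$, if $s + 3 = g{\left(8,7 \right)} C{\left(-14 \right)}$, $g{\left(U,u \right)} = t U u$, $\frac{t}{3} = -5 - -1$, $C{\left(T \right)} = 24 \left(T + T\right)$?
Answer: $-409252$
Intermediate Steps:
$C{\left(T \right)} = 48 T$ ($C{\left(T \right)} = 24 \cdot 2 T = 48 T$)
$t = -12$ ($t = 3 \left(-5 - -1\right) = 3 \left(-5 + 1\right) = 3 \left(-4\right) = -12$)
$g{\left(U,u \right)} = - 12 U u$
$s = 451581$ ($s = -3 + \left(-12\right) 8 \cdot 7 \cdot 48 \left(-14\right) = -3 - -451584 = -3 + 451584 = 451581$)
$y - s = 42329 - 451581 = -409252$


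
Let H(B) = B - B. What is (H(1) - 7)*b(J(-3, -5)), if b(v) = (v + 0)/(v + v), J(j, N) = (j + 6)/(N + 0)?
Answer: -7/2 ≈ -3.5000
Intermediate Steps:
J(j, N) = (6 + j)/N
H(B) = 0
b(v) = 1/2 (b(v) = v/((2*v)) = v*(1/(2*v)) = 1/2)
(H(1) - 7)*b(J(-3, -5)) = (0 - 7)*(1/2) = -7*1/2 = -7/2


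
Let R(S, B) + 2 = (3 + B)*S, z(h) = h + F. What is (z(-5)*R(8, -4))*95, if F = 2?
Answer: 2850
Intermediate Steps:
z(h) = 2 + h (z(h) = h + 2 = 2 + h)
R(S, B) = -2 + S*(3 + B) (R(S, B) = -2 + (3 + B)*S = -2 + S*(3 + B))
(z(-5)*R(8, -4))*95 = ((2 - 5)*(-2 + 3*8 - 4*8))*95 = -3*(-2 + 24 - 32)*95 = -3*(-10)*95 = 30*95 = 2850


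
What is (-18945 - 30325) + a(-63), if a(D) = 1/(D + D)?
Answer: -6208021/126 ≈ -49270.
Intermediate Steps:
a(D) = 1/(2*D)
(-18945 - 30325) + a(-63) = (-18945 - 30325) + (½)/(-63) = -49270 + (½)*(-1/63) = -49270 - 1/126 = -6208021/126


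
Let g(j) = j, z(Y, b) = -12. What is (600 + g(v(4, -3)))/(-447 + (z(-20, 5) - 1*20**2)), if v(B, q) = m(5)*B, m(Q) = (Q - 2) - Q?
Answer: -592/859 ≈ -0.68917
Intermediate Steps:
m(Q) = -2 (m(Q) = (-2 + Q) - Q = -2)
v(B, q) = -2*B
(600 + g(v(4, -3)))/(-447 + (z(-20, 5) - 1*20**2)) = (600 - 2*4)/(-447 + (-12 - 1*20**2)) = (600 - 8)/(-447 + (-12 - 1*400)) = 592/(-447 + (-12 - 400)) = 592/(-447 - 412) = 592/(-859) = 592*(-1/859) = -592/859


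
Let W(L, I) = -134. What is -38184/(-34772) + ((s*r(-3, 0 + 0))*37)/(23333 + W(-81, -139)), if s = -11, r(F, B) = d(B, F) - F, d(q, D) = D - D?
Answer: 172681/165167 ≈ 1.0455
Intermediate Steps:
d(q, D) = 0
r(F, B) = -F (r(F, B) = 0 - F = -F)
-38184/(-34772) + ((s*r(-3, 0 + 0))*37)/(23333 + W(-81, -139)) = -38184/(-34772) + (-(-11)*(-3)*37)/(23333 - 134) = -38184*(-1/34772) + (-11*3*37)/23199 = 9546/8693 - 33*37*(1/23199) = 9546/8693 - 1221*1/23199 = 9546/8693 - 1/19 = 172681/165167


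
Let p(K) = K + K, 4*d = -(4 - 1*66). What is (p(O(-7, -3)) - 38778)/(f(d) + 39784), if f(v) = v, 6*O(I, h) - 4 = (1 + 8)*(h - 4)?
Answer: -232786/238797 ≈ -0.97483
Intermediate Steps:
d = 31/2 (d = (-(4 - 1*66))/4 = (-(4 - 66))/4 = (-1*(-62))/4 = (¼)*62 = 31/2 ≈ 15.500)
O(I, h) = -16/3 + 3*h/2 (O(I, h) = ⅔ + ((1 + 8)*(h - 4))/6 = ⅔ + (9*(-4 + h))/6 = ⅔ + (-36 + 9*h)/6 = ⅔ + (-6 + 3*h/2) = -16/3 + 3*h/2)
p(K) = 2*K
(p(O(-7, -3)) - 38778)/(f(d) + 39784) = (2*(-16/3 + (3/2)*(-3)) - 38778)/(31/2 + 39784) = (2*(-16/3 - 9/2) - 38778)/(79599/2) = (2*(-59/6) - 38778)*(2/79599) = (-59/3 - 38778)*(2/79599) = -116393/3*2/79599 = -232786/238797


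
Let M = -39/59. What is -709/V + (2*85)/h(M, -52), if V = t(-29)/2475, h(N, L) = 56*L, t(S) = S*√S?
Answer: -85/1456 - 1754775*I*√29/841 ≈ -0.058379 - 11236.0*I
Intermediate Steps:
t(S) = S^(3/2)
M = -39/59 (M = -39*1/59 = -39/59 ≈ -0.66102)
V = -29*I*√29/2475 (V = (-29)^(3/2)/2475 = -29*I*√29*(1/2475) = -29*I*√29/2475 ≈ -0.063099*I)
-709/V + (2*85)/h(M, -52) = -709*2475*I*√29/841 + (2*85)/((56*(-52))) = -1754775*I*√29/841 + 170/(-2912) = -1754775*I*√29/841 + 170*(-1/2912) = -1754775*I*√29/841 - 85/1456 = -85/1456 - 1754775*I*√29/841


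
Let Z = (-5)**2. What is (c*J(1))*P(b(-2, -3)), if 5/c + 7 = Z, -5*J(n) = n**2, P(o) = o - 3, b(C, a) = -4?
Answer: 7/18 ≈ 0.38889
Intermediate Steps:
P(o) = -3 + o
J(n) = -n**2/5
Z = 25
c = 5/18 (c = 5/(-7 + 25) = 5/18 ≈ 0.27778)
(c*J(1))*P(b(-2, -3)) = (5*(-1/5*1**2)/18)*(-3 - 4) = (5*(-1/5*1)/18)*(-7) = ((5/18)*(-1/5))*(-7) = -1/18*(-7) = 7/18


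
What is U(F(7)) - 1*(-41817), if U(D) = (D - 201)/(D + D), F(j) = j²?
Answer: 2048957/49 ≈ 41815.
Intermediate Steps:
U(D) = (-201 + D)/(2*D) (U(D) = (-201 + D)/((2*D)) = (-201 + D)*(1/(2*D)) = (-201 + D)/(2*D))
U(F(7)) - 1*(-41817) = (-201 + 7²)/(2*(7²)) - 1*(-41817) = (½)*(-201 + 49)/49 + 41817 = (½)*(1/49)*(-152) + 41817 = -76/49 + 41817 = 2048957/49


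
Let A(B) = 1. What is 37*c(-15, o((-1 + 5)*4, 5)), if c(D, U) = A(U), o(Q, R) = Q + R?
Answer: 37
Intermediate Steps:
c(D, U) = 1
37*c(-15, o((-1 + 5)*4, 5)) = 37*1 = 37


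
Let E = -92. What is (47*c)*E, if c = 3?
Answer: -12972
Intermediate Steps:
(47*c)*E = (47*3)*(-92) = 141*(-92) = -12972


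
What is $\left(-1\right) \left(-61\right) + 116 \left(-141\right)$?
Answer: $-16295$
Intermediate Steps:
$\left(-1\right) \left(-61\right) + 116 \left(-141\right) = 61 - 16356 = -16295$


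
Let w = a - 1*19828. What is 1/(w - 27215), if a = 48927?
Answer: 1/1884 ≈ 0.00053079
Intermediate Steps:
w = 29099 (w = 48927 - 1*19828 = 48927 - 19828 = 29099)
1/(w - 27215) = 1/(29099 - 27215) = 1/1884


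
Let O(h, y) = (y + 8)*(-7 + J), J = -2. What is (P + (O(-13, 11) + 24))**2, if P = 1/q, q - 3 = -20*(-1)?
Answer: 11424400/529 ≈ 21596.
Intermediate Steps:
q = 23 (q = 3 - 20*(-1) = 3 + 20 = 23)
O(h, y) = -72 - 9*y (O(h, y) = (y + 8)*(-7 - 2) = (8 + y)*(-9) = -72 - 9*y)
P = 1/23 ≈ 0.043478
(P + (O(-13, 11) + 24))**2 = (1/23 + ((-72 - 9*11) + 24))**2 = (1/23 + ((-72 - 99) + 24))**2 = (1/23 + (-171 + 24))**2 = (1/23 - 147)**2 = (-3380/23)**2 = 11424400/529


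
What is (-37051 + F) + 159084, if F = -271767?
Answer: -149734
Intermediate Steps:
(-37051 + F) + 159084 = (-37051 - 271767) + 159084 = -308818 + 159084 = -149734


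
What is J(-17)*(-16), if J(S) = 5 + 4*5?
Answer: -400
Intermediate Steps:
J(S) = 25 (J(S) = 5 + 20 = 25)
J(-17)*(-16) = 25*(-16) = -400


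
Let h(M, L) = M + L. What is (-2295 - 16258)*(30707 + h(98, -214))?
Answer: -567554823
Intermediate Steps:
h(M, L) = L + M
(-2295 - 16258)*(30707 + h(98, -214)) = (-2295 - 16258)*(30707 + (-214 + 98)) = -18553*(30707 - 116) = -18553*30591 = -567554823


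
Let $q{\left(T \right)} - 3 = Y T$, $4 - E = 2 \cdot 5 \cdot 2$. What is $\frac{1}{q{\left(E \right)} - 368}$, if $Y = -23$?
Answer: $\frac{1}{3} \approx 0.33333$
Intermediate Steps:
$E = -16$ ($E = 4 - 2 \cdot 5 \cdot 2 = 4 - 10 \cdot 2 = 4 - 20 = -16$)
$q{\left(T \right)} = 3 - 23 T$
$\frac{1}{q{\left(E \right)} - 368} = \frac{1}{\left(3 - -368\right) - 368} = \frac{1}{\left(3 + 368\right) - 368} = \frac{1}{371 - 368} = \frac{1}{3}$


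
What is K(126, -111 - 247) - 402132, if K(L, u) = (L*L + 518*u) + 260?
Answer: -571440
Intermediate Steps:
K(L, u) = 260 + L**2 + 518*u (K(L, u) = (L**2 + 518*u) + 260 = 260 + L**2 + 518*u)
K(126, -111 - 247) - 402132 = (260 + 126**2 + 518*(-111 - 247)) - 402132 = (260 + 15876 + 518*(-358)) - 402132 = (260 + 15876 - 185444) - 402132 = -169308 - 402132 = -571440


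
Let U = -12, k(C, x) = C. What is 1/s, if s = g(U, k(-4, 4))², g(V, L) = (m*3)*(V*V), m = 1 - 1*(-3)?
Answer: 1/2985984 ≈ 3.3490e-7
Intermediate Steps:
m = 4 (m = 1 + 3 = 4)
g(V, L) = 12*V² (g(V, L) = (4*3)*(V*V) = 12*V²)
s = 2985984 (s = (12*(-12)²)² = (12*144)² = 1728² = 2985984)
1/s = 1/2985984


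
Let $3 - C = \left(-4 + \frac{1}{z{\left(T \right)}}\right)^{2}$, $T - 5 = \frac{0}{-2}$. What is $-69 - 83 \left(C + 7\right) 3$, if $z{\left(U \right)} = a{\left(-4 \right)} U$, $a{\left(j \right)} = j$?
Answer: $\frac{610089}{400} \approx 1525.2$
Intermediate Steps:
$T = 5$ ($T = 5 + \frac{0}{-2} = 5 + 0 \left(- \frac{1}{2}\right) = 5 + 0 = 5$)
$z{\left(U \right)} = - 4 U$
$C = - \frac{5361}{400}$ ($C = 3 - \left(-4 + \frac{1}{\left(-4\right) 5}\right)^{2} = 3 - \left(-4 + \frac{1}{-20}\right)^{2} = 3 - \left(-4 - \frac{1}{20}\right)^{2} = 3 - \left(- \frac{81}{20}\right)^{2} = 3 - \frac{6561}{400} = - \frac{5361}{400} \approx -13.402$)
$-69 - 83 \left(C + 7\right) 3 = -69 - 83 \left(- \frac{5361}{400} + 7\right) 3 = -69 - 83 \left(\left(- \frac{2561}{400}\right) 3\right) = -69 - - \frac{637689}{400} = -69 + \frac{637689}{400} = \frac{610089}{400}$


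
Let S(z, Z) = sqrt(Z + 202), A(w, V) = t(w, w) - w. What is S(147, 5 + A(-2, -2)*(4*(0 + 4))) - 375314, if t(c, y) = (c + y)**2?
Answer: -375314 + 3*sqrt(55) ≈ -3.7529e+5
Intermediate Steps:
A(w, V) = -w + 4*w**2 (A(w, V) = (w + w)**2 - w = (2*w)**2 - w = 4*w**2 - w = -w + 4*w**2)
S(z, Z) = sqrt(202 + Z)
S(147, 5 + A(-2, -2)*(4*(0 + 4))) - 375314 = sqrt(202 + (5 + (-2*(-1 + 4*(-2)))*(4*(0 + 4)))) - 375314 = sqrt(202 + (5 + (-2*(-1 - 8))*(4*4))) - 375314 = sqrt(202 + (5 - 2*(-9)*16)) - 375314 = sqrt(202 + (5 + 18*16)) - 375314 = sqrt(202 + (5 + 288)) - 375314 = sqrt(202 + 293) - 375314 = sqrt(495) - 375314 = 3*sqrt(55) - 375314 = -375314 + 3*sqrt(55)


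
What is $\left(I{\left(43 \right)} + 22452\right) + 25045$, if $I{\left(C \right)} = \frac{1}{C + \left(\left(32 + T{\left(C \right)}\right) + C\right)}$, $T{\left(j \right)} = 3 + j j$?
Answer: $\frac{93569091}{1970} \approx 47497.0$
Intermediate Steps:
$T{\left(j \right)} = 3 + j^{2}$
$I{\left(C \right)} = \frac{1}{35 + C^{2} + 2 C}$ ($I{\left(C \right)} = \frac{1}{C + \left(\left(32 + \left(3 + C^{2}\right)\right) + C\right)} = \frac{1}{C + \left(\left(35 + C^{2}\right) + C\right)} = \frac{1}{C + \left(35 + C + C^{2}\right)} = \frac{1}{35 + C^{2} + 2 C}$)
$\left(I{\left(43 \right)} + 22452\right) + 25045 = \left(\frac{1}{35 + 43^{2} + 2 \cdot 43} + 22452\right) + 25045 = \left(\frac{1}{35 + 1849 + 86} + 22452\right) + 25045 = \left(\frac{1}{1970} + 22452\right) + 25045 = \frac{44230441}{1970} + 25045 = \frac{93569091}{1970}$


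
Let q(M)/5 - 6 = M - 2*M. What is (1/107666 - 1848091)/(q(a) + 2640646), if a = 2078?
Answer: -198976565605/283192372476 ≈ -0.70262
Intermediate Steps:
q(M) = 30 - 5*M (q(M) = 30 + 5*(M - 2*M) = 30 + 5*(-M) = 30 - 5*M)
(1/107666 - 1848091)/(q(a) + 2640646) = (1/107666 - 1848091)/((30 - 5*2078) + 2640646) = (1/107666 - 1848091)/((30 - 10390) + 2640646) = -198976565605/(107666*(-10360 + 2640646)) = -198976565605/107666/2630286 = -198976565605/107666*1/2630286 = -198976565605/283192372476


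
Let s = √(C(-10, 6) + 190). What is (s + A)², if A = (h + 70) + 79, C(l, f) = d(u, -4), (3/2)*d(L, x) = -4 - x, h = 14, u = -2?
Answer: (163 + √190)² ≈ 31253.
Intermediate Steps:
d(L, x) = -8/3 - 2*x/3 (d(L, x) = 2*(-4 - x)/3 = -8/3 - 2*x/3)
C(l, f) = 0 (C(l, f) = -8/3 - ⅔*(-4) = -8/3 + 8/3 = 0)
s = √190 (s = √(0 + 190) = √190 ≈ 13.784)
A = 163 (A = (14 + 70) + 79 = 84 + 79 = 163)
(s + A)² = (√190 + 163)² = (163 + √190)²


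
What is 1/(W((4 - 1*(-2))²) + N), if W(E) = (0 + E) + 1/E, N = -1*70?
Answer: -36/1223 ≈ -0.029436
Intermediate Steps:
N = -70
W(E) = E + 1/E
1/(W((4 - 1*(-2))²) + N) = 1/(((4 - 1*(-2))² + 1/((4 - 1*(-2))²)) - 70) = 1/(((4 + 2)² + 1/((4 + 2)²)) - 70) = 1/((6² + 1/(6²)) - 70) = 1/((36 + 1/36) - 70) = 1/(1297/36 - 70) = 1/(-1223/36) = -36/1223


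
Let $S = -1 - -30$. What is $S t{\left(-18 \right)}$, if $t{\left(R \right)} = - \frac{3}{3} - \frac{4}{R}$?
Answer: $- \frac{203}{9} \approx -22.556$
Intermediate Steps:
$S = 29$ ($S = -1 + 30 = 29$)
$t{\left(R \right)} = -1 - \frac{4}{R}$ ($t{\left(R \right)} = \left(-3\right) \frac{1}{3} - \frac{4}{R} = -1 - \frac{4}{R}$)
$S t{\left(-18 \right)} = 29 \frac{-4 - -18}{-18} = 29 \left(- \frac{-4 + 18}{18}\right) = 29 \left(\left(- \frac{1}{18}\right) 14\right) = 29 \left(- \frac{7}{9}\right) = - \frac{203}{9}$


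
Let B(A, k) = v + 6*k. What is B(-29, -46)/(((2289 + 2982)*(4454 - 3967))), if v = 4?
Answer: -272/2566977 ≈ -0.00010596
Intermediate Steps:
B(A, k) = 4 + 6*k
B(-29, -46)/(((2289 + 2982)*(4454 - 3967))) = (4 + 6*(-46))/(((2289 + 2982)*(4454 - 3967))) = (4 - 276)/((5271*487)) = -272/2566977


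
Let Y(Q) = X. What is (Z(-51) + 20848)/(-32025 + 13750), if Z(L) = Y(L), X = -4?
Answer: -20844/18275 ≈ -1.1406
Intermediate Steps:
Y(Q) = -4
Z(L) = -4
(Z(-51) + 20848)/(-32025 + 13750) = (-4 + 20848)/(-32025 + 13750) = 20844/(-18275) = 20844*(-1/18275) = -20844/18275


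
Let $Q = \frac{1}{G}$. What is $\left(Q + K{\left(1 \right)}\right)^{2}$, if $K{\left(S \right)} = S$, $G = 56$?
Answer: $\frac{3249}{3136} \approx 1.036$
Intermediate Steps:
$Q = \frac{1}{56} \approx 0.017857$
$\left(Q + K{\left(1 \right)}\right)^{2} = \left(\frac{1}{56} + 1\right)^{2} = \left(\frac{57}{56}\right)^{2} = \frac{3249}{3136}$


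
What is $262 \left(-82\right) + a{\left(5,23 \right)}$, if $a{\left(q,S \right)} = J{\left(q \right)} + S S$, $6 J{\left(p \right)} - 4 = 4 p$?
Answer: $-20951$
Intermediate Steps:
$J{\left(p \right)} = \frac{2}{3} + \frac{2 p}{3}$ ($J{\left(p \right)} = \frac{2}{3} + \frac{4 p}{6} = \frac{2}{3} + \frac{2 p}{3}$)
$a{\left(q,S \right)} = \frac{2}{3} + S^{2} + \frac{2 q}{3}$ ($a{\left(q,S \right)} = \left(\frac{2}{3} + \frac{2 q}{3}\right) + S S = \left(\frac{2}{3} + \frac{2 q}{3}\right) + S^{2} = \frac{2}{3} + S^{2} + \frac{2 q}{3}$)
$262 \left(-82\right) + a{\left(5,23 \right)} = 262 \left(-82\right) + \left(\frac{2}{3} + 23^{2} + \frac{2}{3} \cdot 5\right) = -21484 + \left(\frac{2}{3} + 529 + \frac{10}{3}\right) = -21484 + 533 = -20951$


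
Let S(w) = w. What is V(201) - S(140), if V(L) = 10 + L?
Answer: 71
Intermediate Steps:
V(201) - S(140) = (10 + 201) - 1*140 = 211 - 140 = 71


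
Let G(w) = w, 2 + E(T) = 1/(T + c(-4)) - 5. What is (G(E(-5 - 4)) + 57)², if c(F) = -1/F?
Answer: 3048516/1225 ≈ 2488.6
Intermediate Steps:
E(T) = -7 + 1/(¼ + T) (E(T) = -2 + (1/(T - 1/(-4)) - 5) = -2 + (1/(T - 1*(-¼)) - 5) = -2 + (1/(T + ¼) - 5) = -2 + (1/(¼ + T) - 5) = -2 + (-5 + 1/(¼ + T)) = -7 + 1/(¼ + T))
(G(E(-5 - 4)) + 57)² = ((-3 - 28*(-5 - 4))/(1 + 4*(-5 - 4)) + 57)² = ((-3 - 28*(-9))/(1 + 4*(-9)) + 57)² = ((-3 + 252)/(1 - 36) + 57)² = (249/(-35) + 57)² = (-1/35*249 + 57)² = (-249/35 + 57)² = (1746/35)² = 3048516/1225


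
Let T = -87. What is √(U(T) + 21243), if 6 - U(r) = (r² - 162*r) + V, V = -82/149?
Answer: 2*I*√2294749/149 ≈ 20.333*I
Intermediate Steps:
V = -82/149 (V = -82*1/149 = -82/149 ≈ -0.55034)
U(r) = 976/149 - r² + 162*r (U(r) = 6 - ((r² - 162*r) - 82/149) = 6 - (-82/149 + r² - 162*r) = 6 + (82/149 - r² + 162*r) = 976/149 - r² + 162*r)
√(U(T) + 21243) = √((976/149 - 1*(-87)² + 162*(-87)) + 21243) = √((976/149 - 1*7569 - 14094) + 21243) = √((976/149 - 7569 - 14094) + 21243) = √(-3226811/149 + 21243) = √(-61604/149) = 2*I*√2294749/149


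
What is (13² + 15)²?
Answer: 33856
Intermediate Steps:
(13² + 15)² = (169 + 15)² = 184² = 33856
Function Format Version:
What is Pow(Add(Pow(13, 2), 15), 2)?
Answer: 33856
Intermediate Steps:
Pow(Add(Pow(13, 2), 15), 2) = Pow(Add(169, 15), 2) = Pow(184, 2) = 33856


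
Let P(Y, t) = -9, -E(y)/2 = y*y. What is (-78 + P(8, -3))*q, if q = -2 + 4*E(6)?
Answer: 25230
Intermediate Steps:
E(y) = -2*y² (E(y) = -2*y*y = -2*y²)
q = -290 (q = -2 + 4*(-2*6²) = -2 + 4*(-2*36) = -2 + 4*(-72) = -2 - 288 = -290)
(-78 + P(8, -3))*q = (-78 - 9)*(-290) = -87*(-290) = 25230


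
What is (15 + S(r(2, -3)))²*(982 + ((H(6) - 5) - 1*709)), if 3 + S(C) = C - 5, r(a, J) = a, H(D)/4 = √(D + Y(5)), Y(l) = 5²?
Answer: 21708 + 324*√31 ≈ 23512.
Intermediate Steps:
Y(l) = 25
H(D) = 4*√(25 + D) (H(D) = 4*√(D + 25) = 4*√(25 + D))
S(C) = -8 + C (S(C) = -3 + (C - 5) = -3 + (-5 + C) = -8 + C)
(15 + S(r(2, -3)))²*(982 + ((H(6) - 5) - 1*709)) = (15 + (-8 + 2))²*(982 + ((4*√(25 + 6) - 5) - 1*709)) = (15 - 6)²*(982 + ((4*√31 - 5) - 709)) = 9²*(982 + ((-5 + 4*√31) - 709)) = 81*(982 + (-714 + 4*√31)) = 81*(268 + 4*√31) = 21708 + 324*√31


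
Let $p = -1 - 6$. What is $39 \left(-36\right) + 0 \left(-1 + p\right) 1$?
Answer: $-1404$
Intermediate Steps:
$p = -7$ ($p = -1 - 6 = -7$)
$39 \left(-36\right) + 0 \left(-1 + p\right) 1 = 39 \left(-36\right) + 0 \left(-1 - 7\right) 1 = -1404 + 0 \left(-8\right) 1 = -1404 + 0 \cdot 1 = -1404 + 0 = -1404$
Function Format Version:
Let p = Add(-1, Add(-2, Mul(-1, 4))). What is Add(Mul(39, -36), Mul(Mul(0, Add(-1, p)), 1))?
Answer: -1404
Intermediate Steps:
p = -7 (p = Add(-1, Add(-2, -4)) = Add(-1, -6) = -7)
Add(Mul(39, -36), Mul(Mul(0, Add(-1, p)), 1)) = Add(Mul(39, -36), Mul(Mul(0, Add(-1, -7)), 1)) = Add(-1404, Mul(Mul(0, -8), 1)) = Add(-1404, Mul(0, 1)) = Add(-1404, 0) = -1404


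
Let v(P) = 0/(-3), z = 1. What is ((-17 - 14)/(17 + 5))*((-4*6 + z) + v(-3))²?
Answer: -16399/22 ≈ -745.41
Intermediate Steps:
v(P) = 0 (v(P) = 0*(-⅓) = 0)
((-17 - 14)/(17 + 5))*((-4*6 + z) + v(-3))² = ((-17 - 14)/(17 + 5))*((-4*6 + 1) + 0)² = (-31/22)*((-24 + 1) + 0)² = (-31*1/22)*(-23 + 0)² = -31/22*(-23)² = -31/22*529 = -16399/22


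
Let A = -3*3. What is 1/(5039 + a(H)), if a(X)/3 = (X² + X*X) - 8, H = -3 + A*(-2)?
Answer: 1/6365 ≈ 0.00015711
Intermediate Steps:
A = -9
H = 15 (H = -3 - 9*(-2) = -3 + 18 = 15)
a(X) = -24 + 6*X² (a(X) = 3*((X² + X*X) - 8) = 3*((X² + X²) - 8) = 3*(2*X² - 8) = 3*(-8 + 2*X²) = -24 + 6*X²)
1/(5039 + a(H)) = 1/(5039 + (-24 + 6*15²)) = 1/(5039 + (-24 + 6*225)) = 1/(5039 + (-24 + 1350)) = 1/(5039 + 1326) = 1/6365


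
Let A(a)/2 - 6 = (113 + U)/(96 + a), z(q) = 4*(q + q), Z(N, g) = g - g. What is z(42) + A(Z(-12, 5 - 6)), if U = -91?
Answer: 8363/24 ≈ 348.46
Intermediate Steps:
Z(N, g) = 0
z(q) = 8*q (z(q) = 4*(2*q) = 8*q)
A(a) = 12 + 44/(96 + a) (A(a) = 12 + 2*((113 - 91)/(96 + a)) = 12 + 2*(22/(96 + a)) = 12 + 44/(96 + a))
z(42) + A(Z(-12, 5 - 6)) = 8*42 + 4*(299 + 3*0)/(96 + 0) = 336 + 4*(299 + 0)/96 = 336 + 4*(1/96)*299 = 336 + 299/24 = 8363/24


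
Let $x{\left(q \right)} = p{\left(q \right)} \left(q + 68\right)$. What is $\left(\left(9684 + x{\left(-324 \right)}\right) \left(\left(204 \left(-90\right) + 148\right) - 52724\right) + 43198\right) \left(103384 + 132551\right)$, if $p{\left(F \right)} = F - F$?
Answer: $-162063993569310$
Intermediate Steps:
$p{\left(F \right)} = 0$
$x{\left(q \right)} = 0$ ($x{\left(q \right)} = 0 \left(q + 68\right) = 0 \left(68 + q\right) = 0$)
$\left(\left(9684 + x{\left(-324 \right)}\right) \left(\left(204 \left(-90\right) + 148\right) - 52724\right) + 43198\right) \left(103384 + 132551\right) = \left(\left(9684 + 0\right) \left(\left(204 \left(-90\right) + 148\right) - 52724\right) + 43198\right) \left(103384 + 132551\right) = \left(9684 \left(\left(-18360 + 148\right) - 52724\right) + 43198\right) 235935 = \left(9684 \left(-18212 - 52724\right) + 43198\right) 235935 = \left(9684 \left(-70936\right) + 43198\right) 235935 = \left(-686944224 + 43198\right) 235935 = \left(-686901026\right) 235935 = -162063993569310$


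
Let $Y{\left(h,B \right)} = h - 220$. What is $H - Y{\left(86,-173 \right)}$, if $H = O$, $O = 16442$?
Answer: $16576$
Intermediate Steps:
$Y{\left(h,B \right)} = -220 + h$ ($Y{\left(h,B \right)} = h - 220 = -220 + h$)
$H = 16442$
$H - Y{\left(86,-173 \right)} = 16442 - \left(-220 + 86\right) = 16442 - -134 = 16442 + 134 = 16576$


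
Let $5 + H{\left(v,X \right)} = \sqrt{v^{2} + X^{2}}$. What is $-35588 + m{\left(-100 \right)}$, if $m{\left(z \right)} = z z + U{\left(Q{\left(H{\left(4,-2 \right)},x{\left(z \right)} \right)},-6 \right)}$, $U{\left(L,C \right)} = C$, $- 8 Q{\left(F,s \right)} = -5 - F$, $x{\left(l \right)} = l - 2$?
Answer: $-25594$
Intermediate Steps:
$x{\left(l \right)} = -2 + l$
$H{\left(v,X \right)} = -5 + \sqrt{X^{2} + v^{2}}$ ($H{\left(v,X \right)} = -5 + \sqrt{v^{2} + X^{2}} = -5 + \sqrt{X^{2} + v^{2}}$)
$Q{\left(F,s \right)} = \frac{5}{8} + \frac{F}{8}$ ($Q{\left(F,s \right)} = - \frac{-5 - F}{8} = \frac{5}{8} + \frac{F}{8}$)
$m{\left(z \right)} = -6 + z^{2}$ ($m{\left(z \right)} = z z - 6 = z^{2} - 6 = -6 + z^{2}$)
$-35588 + m{\left(-100 \right)} = -35588 - \left(6 - \left(-100\right)^{2}\right) = -35588 + \left(-6 + 10000\right) = -35588 + 9994 = -25594$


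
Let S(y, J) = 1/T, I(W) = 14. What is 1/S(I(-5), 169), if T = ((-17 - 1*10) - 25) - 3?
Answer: -55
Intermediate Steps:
T = -55 (T = ((-17 - 10) - 25) - 3 = (-27 - 25) - 3 = -52 - 3 = -55)
S(y, J) = -1/55 (S(y, J) = 1/(-55) = -1/55)
1/S(I(-5), 169) = 1/(-1/55) = -55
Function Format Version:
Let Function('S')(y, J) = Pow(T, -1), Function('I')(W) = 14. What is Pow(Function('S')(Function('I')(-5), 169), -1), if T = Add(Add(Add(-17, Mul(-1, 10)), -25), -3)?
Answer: -55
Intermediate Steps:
T = -55 (T = Add(Add(Add(-17, -10), -25), -3) = Add(Add(-27, -25), -3) = Add(-52, -3) = -55)
Function('S')(y, J) = Rational(-1, 55) (Function('S')(y, J) = Pow(-55, -1) = Rational(-1, 55))
Pow(Function('S')(Function('I')(-5), 169), -1) = Pow(Rational(-1, 55), -1) = -55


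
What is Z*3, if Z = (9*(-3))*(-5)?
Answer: 405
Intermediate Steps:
Z = 135 (Z = -27*(-5) = 135)
Z*3 = 135*3 = 405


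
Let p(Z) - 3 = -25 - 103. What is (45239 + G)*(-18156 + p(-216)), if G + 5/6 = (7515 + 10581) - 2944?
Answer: -6623955821/6 ≈ -1.1040e+9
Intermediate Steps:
G = 90907/6 (G = -5/6 + ((7515 + 10581) - 2944) = -5/6 + (18096 - 2944) = -5/6 + 15152 = 90907/6 ≈ 15151.)
p(Z) = -125 (p(Z) = 3 + (-25 - 103) = 3 - 128 = -125)
(45239 + G)*(-18156 + p(-216)) = (45239 + 90907/6)*(-18156 - 125) = (362341/6)*(-18281) = -6623955821/6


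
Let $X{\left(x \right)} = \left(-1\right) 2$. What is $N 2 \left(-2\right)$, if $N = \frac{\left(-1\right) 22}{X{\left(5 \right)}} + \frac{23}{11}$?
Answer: $- \frac{576}{11} \approx -52.364$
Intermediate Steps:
$X{\left(x \right)} = -2$
$N = \frac{144}{11}$ ($N = \frac{\left(-1\right) 22}{-2} + \frac{23}{11} = \left(-22\right) \left(- \frac{1}{2}\right) + 23 \cdot \frac{1}{11} = 11 + \frac{23}{11} = \frac{144}{11} \approx 13.091$)
$N 2 \left(-2\right) = \frac{144 \cdot 2 \left(-2\right)}{11} = \frac{144}{11} \left(-4\right) = - \frac{576}{11}$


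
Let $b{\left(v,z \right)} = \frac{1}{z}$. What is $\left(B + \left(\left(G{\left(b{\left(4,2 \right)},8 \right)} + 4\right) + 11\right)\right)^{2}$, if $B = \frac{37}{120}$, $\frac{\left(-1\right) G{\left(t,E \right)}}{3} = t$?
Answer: $\frac{2745649}{14400} \approx 190.67$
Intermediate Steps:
$G{\left(t,E \right)} = - 3 t$
$B = \frac{37}{120}$ ($B = 37 \cdot \frac{1}{120} = \frac{37}{120} \approx 0.30833$)
$\left(B + \left(\left(G{\left(b{\left(4,2 \right)},8 \right)} + 4\right) + 11\right)\right)^{2} = \left(\frac{37}{120} + \left(\left(- \frac{3}{2} + 4\right) + 11\right)\right)^{2} = \left(\frac{37}{120} + \left(\frac{5}{2} + 11\right)\right)^{2} = \left(\frac{37}{120} + \frac{27}{2}\right)^{2} = \left(\frac{1657}{120}\right)^{2} = \frac{2745649}{14400}$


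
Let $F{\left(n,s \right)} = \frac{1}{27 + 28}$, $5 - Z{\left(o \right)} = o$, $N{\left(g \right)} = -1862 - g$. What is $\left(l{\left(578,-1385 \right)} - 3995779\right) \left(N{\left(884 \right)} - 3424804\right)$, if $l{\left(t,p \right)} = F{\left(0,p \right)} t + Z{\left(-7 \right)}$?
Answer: $\frac{150652206764570}{11} \approx 1.3696 \cdot 10^{13}$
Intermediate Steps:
$Z{\left(o \right)} = 5 - o$
$F{\left(n,s \right)} = \frac{1}{55}$
$l{\left(t,p \right)} = 12 + \frac{t}{55}$ ($l{\left(t,p \right)} = \frac{t}{55} + \left(5 - -7\right) = \frac{t}{55} + \left(5 + 7\right) = \frac{t}{55} + 12 = 12 + \frac{t}{55}$)
$\left(l{\left(578,-1385 \right)} - 3995779\right) \left(N{\left(884 \right)} - 3424804\right) = \left(\left(12 + \frac{1}{55} \cdot 578\right) - 3995779\right) \left(\left(-1862 - 884\right) - 3424804\right) = \left(\left(12 + \frac{578}{55}\right) - 3995779\right) \left(\left(-1862 - 884\right) - 3424804\right) = \left(\frac{1238}{55} - 3995779\right) \left(-2746 - 3424804\right) = \left(- \frac{219766607}{55}\right) \left(-3427550\right) = \frac{150652206764570}{11}$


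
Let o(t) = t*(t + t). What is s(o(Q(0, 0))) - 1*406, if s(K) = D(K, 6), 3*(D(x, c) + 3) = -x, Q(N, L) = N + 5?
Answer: -1277/3 ≈ -425.67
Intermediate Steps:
Q(N, L) = 5 + N
o(t) = 2*t**2 (o(t) = t*(2*t) = 2*t**2)
D(x, c) = -3 - x/3 (D(x, c) = -3 + (-x)/3 = -3 - x/3)
s(K) = -3 - K/3
s(o(Q(0, 0))) - 1*406 = (-3 - 2*(5 + 0)**2/3) - 1*406 = (-3 - 2*5**2/3) - 406 = (-3 - 2*25/3) - 406 = (-3 - 1/3*50) - 406 = (-3 - 50/3) - 406 = -59/3 - 406 = -1277/3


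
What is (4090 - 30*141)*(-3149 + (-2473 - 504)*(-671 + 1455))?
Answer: 327196380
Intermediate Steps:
(4090 - 30*141)*(-3149 + (-2473 - 504)*(-671 + 1455)) = (4090 - 4230)*(-3149 - 2977*784) = -140*(-3149 - 2333968) = -140*(-2337117) = 327196380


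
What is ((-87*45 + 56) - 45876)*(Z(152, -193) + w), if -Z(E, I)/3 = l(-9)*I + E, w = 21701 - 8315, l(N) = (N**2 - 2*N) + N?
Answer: -3234764400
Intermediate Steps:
l(N) = N**2 - N
w = 13386
Z(E, I) = -270*I - 3*E (Z(E, I) = -3*((-9*(-1 - 9))*I + E) = -3*((-9*(-10))*I + E) = -3*(90*I + E) = -3*(E + 90*I) = -270*I - 3*E)
((-87*45 + 56) - 45876)*(Z(152, -193) + w) = ((-87*45 + 56) - 45876)*((-270*(-193) - 3*152) + 13386) = ((-3915 + 56) - 45876)*((52110 - 456) + 13386) = (-3859 - 45876)*(51654 + 13386) = -49735*65040 = -3234764400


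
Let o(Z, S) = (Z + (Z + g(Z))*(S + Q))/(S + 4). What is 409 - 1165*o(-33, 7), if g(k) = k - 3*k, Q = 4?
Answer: -34541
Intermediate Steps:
g(k) = -2*k
o(Z, S) = (Z - Z*(4 + S))/(4 + S) (o(Z, S) = (Z + (Z - 2*Z)*(S + 4))/(S + 4) = (Z + (-Z)*(4 + S))/(4 + S) = (Z - Z*(4 + S))/(4 + S))
409 - 1165*o(-33, 7) = 409 - (-38445)*(-3 - 1*7)/(4 + 7) = 409 - (-38445)*(-3 - 7)/11 = 409 - (-38445)*(-10)/11 = 409 - 1165*30 = 409 - 34950 = -34541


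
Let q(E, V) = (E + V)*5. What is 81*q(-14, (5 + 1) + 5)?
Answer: -1215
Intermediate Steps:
q(E, V) = 5*E + 5*V
81*q(-14, (5 + 1) + 5) = 81*(5*(-14) + 5*((5 + 1) + 5)) = 81*(-70 + 5*(6 + 5)) = 81*(-70 + 5*11) = 81*(-70 + 55) = 81*(-15) = -1215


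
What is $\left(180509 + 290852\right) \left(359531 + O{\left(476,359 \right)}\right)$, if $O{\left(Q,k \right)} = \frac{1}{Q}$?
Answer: $\frac{80667192916277}{476} \approx 1.6947 \cdot 10^{11}$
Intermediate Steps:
$\left(180509 + 290852\right) \left(359531 + O{\left(476,359 \right)}\right) = \left(180509 + 290852\right) \left(359531 + \frac{1}{476}\right) = 471361 \left(359531 + \frac{1}{476}\right) = 471361 \cdot \frac{171136757}{476} = \frac{80667192916277}{476}$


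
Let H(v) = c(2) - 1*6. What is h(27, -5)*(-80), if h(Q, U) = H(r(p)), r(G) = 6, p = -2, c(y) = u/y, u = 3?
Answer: 360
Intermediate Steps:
c(y) = 3/y
H(v) = -9/2 (H(v) = 3/2 - 1*6 = 3*(1/2) - 6 = 3/2 - 6 = -9/2)
h(Q, U) = -9/2
h(27, -5)*(-80) = -9/2*(-80) = 360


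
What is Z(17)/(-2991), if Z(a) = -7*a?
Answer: 119/2991 ≈ 0.039786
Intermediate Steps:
Z(17)/(-2991) = (-7*17)/(-2991) = -1/2991*(-119) = 119/2991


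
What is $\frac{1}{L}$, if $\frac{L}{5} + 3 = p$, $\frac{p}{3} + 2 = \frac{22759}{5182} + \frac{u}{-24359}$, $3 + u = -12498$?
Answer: $\frac{126228338}{3607224735} \approx 0.034993$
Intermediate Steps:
$u = -12501$ ($u = -3 - 12498 = -12501$)
$p = \frac{1100129961}{126228338}$ ($p = -6 + 3 \left(\frac{22759}{5182} - \frac{12501}{-24359}\right) = -6 + 3 \left(22759 \cdot \frac{1}{5182} - - \frac{12501}{24359}\right) = -6 + 3 \left(\frac{22759}{5182} + \frac{12501}{24359}\right) = -6 + 3 \cdot \frac{619166663}{126228338} = -6 + \frac{1857499989}{126228338} = \frac{1100129961}{126228338} \approx 8.7154$)
$L = \frac{3607224735}{126228338}$ ($L = -15 + 5 \cdot \frac{1100129961}{126228338} = -15 + \frac{5500649805}{126228338} = \frac{3607224735}{126228338} \approx 28.577$)
$\frac{1}{L} = \frac{1}{\frac{3607224735}{126228338}} = \frac{126228338}{3607224735}$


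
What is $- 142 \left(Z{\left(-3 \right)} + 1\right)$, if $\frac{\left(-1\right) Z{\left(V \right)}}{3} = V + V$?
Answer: $-2698$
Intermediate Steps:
$Z{\left(V \right)} = - 6 V$ ($Z{\left(V \right)} = - 3 \left(V + V\right) = - 3 \cdot 2 V = - 6 V$)
$- 142 \left(Z{\left(-3 \right)} + 1\right) = - 142 \left(\left(-6\right) \left(-3\right) + 1\right) = - 142 \left(18 + 1\right) = \left(-142\right) 19 = -2698$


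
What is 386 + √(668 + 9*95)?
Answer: 386 + √1523 ≈ 425.03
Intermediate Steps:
386 + √(668 + 9*95) = 386 + √(668 + 855) = 386 + √1523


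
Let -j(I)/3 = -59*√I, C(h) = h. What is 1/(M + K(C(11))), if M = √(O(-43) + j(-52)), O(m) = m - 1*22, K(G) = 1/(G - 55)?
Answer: 1/(-1/44 + √(-65 + 354*I*√13)) ≈ 0.019269 - 0.020294*I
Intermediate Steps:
K(G) = 1/(-55 + G)
O(m) = -22 + m (O(m) = m - 22 = -22 + m)
j(I) = 177*√I (j(I) = -(-177)*√I = 177*√I)
M = √(-65 + 354*I*√13) (M = √((-22 - 43) + 177*√(-52)) = √(-65 + 177*(2*I*√13)) = √(-65 + 354*I*√13) ≈ 24.627 + 25.914*I)
1/(M + K(C(11))) = 1/(√(-65 + 354*I*√13) + 1/(-55 + 11)) = 1/(√(-65 + 354*I*√13) + 1/(-44)) = 1/(√(-65 + 354*I*√13) - 1/44) = 1/(-1/44 + √(-65 + 354*I*√13))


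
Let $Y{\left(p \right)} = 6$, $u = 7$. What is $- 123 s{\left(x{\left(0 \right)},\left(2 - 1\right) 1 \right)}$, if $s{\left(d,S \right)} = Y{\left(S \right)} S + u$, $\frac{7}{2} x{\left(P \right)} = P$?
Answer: $-1599$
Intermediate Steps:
$x{\left(P \right)} = \frac{2 P}{7}$
$s{\left(d,S \right)} = 7 + 6 S$ ($s{\left(d,S \right)} = 6 S + 7 = 7 + 6 S$)
$- 123 s{\left(x{\left(0 \right)},\left(2 - 1\right) 1 \right)} = - 123 \left(7 + 6 \left(2 - 1\right) 1\right) = - 123 \left(7 + 6 \cdot 1 \cdot 1\right) = - 123 \left(7 + 6 \cdot 1\right) = - 123 \left(7 + 6\right) = \left(-123\right) 13 = -1599$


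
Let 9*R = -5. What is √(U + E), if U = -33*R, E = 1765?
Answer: 5*√642/3 ≈ 42.230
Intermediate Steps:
R = -5/9 (R = (⅑)*(-5) = -5/9 ≈ -0.55556)
U = 55/3 (U = -33*(-5/9) = 55/3 ≈ 18.333)
√(U + E) = √(55/3 + 1765) = √(5350/3) = 5*√642/3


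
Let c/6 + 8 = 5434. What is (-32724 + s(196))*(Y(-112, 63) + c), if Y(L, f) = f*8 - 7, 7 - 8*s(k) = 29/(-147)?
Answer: -635978821699/588 ≈ -1.0816e+9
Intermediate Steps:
c = 32556 (c = -48 + 6*5434 = -48 + 32604 = 32556)
s(k) = 529/588 (s(k) = 7/8 - 29/(8*(-147)) = 7/8 - 29*(-1)/(8*147) = 7/8 - ⅛*(-29/147) = 7/8 + 29/1176 = 529/588)
Y(L, f) = -7 + 8*f (Y(L, f) = 8*f - 7 = -7 + 8*f)
(-32724 + s(196))*(Y(-112, 63) + c) = (-32724 + 529/588)*((-7 + 8*63) + 32556) = -19241183*((-7 + 504) + 32556)/588 = -19241183*(497 + 32556)/588 = -19241183/588*33053 = -635978821699/588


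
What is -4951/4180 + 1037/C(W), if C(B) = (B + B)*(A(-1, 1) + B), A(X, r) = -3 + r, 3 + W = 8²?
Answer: -256579/246620 ≈ -1.0404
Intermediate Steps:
W = 61 (W = -3 + 8² = -3 + 64 = 61)
C(B) = 2*B*(-2 + B) (C(B) = (B + B)*((-3 + 1) + B) = (2*B)*(-2 + B) = 2*B*(-2 + B))
-4951/4180 + 1037/C(W) = -4951/4180 + 1037/((2*61*(-2 + 61))) = -4951*1/4180 + 1037/((2*61*59)) = -4951/4180 + 1037/7198 = -4951/4180 + 1037*(1/7198) = -4951/4180 + 17/118 = -256579/246620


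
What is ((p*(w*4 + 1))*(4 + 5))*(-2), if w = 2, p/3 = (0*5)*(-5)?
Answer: 0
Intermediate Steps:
p = 0 (p = 3*((0*5)*(-5)) = 3*(0*(-5)) = 3*0 = 0)
((p*(w*4 + 1))*(4 + 5))*(-2) = ((0*(2*4 + 1))*(4 + 5))*(-2) = ((0*(8 + 1))*9)*(-2) = ((0*9)*9)*(-2) = (0*9)*(-2) = 0*(-2) = 0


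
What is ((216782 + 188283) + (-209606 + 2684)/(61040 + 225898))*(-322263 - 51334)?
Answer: -380899622064304/2517 ≈ -1.5133e+11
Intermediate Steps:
((216782 + 188283) + (-209606 + 2684)/(61040 + 225898))*(-322263 - 51334) = (405065 - 206922/286938)*(-373597) = (405065 - 206922*1/286938)*(-373597) = (405065 - 34487/47823)*(-373597) = (19371389008/47823)*(-373597) = -380899622064304/2517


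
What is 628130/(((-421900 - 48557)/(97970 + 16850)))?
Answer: -72121886600/470457 ≈ -1.5330e+5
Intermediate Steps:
628130/(((-421900 - 48557)/(97970 + 16850))) = 628130/((-470457/114820)) = 628130/((-470457*1/114820)) = 628130/(-470457/114820) = 628130*(-114820/470457) = -72121886600/470457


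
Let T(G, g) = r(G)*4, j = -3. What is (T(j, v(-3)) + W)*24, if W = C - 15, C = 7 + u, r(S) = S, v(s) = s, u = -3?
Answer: -552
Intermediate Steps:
C = 4 (C = 7 - 3 = 4)
T(G, g) = 4*G (T(G, g) = G*4 = 4*G)
W = -11 (W = 4 - 15 = -11)
(T(j, v(-3)) + W)*24 = (4*(-3) - 11)*24 = (-12 - 11)*24 = -23*24 = -552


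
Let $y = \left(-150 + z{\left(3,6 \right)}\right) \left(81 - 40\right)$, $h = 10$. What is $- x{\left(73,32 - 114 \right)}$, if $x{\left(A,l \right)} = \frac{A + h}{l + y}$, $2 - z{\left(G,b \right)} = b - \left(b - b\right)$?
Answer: $\frac{83}{6396} \approx 0.012977$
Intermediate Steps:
$z{\left(G,b \right)} = 2 - b$ ($z{\left(G,b \right)} = 2 - \left(b - \left(b - b\right)\right) = 2 - \left(b - 0\right) = 2 - \left(b + 0\right) = 2 - b$)
$y = -6314$ ($y = \left(-150 + \left(2 - 6\right)\right) \left(81 - 40\right) = \left(-150 + \left(2 - 6\right)\right) 41 = \left(-150 - 4\right) 41 = \left(-154\right) 41 = -6314$)
$x{\left(A,l \right)} = \frac{10 + A}{-6314 + l}$ ($x{\left(A,l \right)} = \frac{A + 10}{l - 6314} = \frac{10 + A}{-6314 + l}$)
$- x{\left(73,32 - 114 \right)} = - \frac{10 + 73}{-6314 + \left(32 - 114\right)} = - \frac{83}{-6314 - 82} = - \frac{83}{-6396} = - \frac{\left(-1\right) 83}{6396} = \left(-1\right) \left(- \frac{83}{6396}\right) = \frac{83}{6396}$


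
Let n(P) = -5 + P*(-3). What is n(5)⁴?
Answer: 160000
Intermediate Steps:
n(P) = -5 - 3*P
n(5)⁴ = (-5 - 3*5)⁴ = (-5 - 15)⁴ = (-20)⁴ = 160000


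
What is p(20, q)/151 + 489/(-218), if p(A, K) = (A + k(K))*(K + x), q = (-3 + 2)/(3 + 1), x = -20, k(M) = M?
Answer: -1288203/263344 ≈ -4.8917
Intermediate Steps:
q = -¼ (q = -1/4 = (¼)*(-1) = -¼ ≈ -0.25000)
p(A, K) = (-20 + K)*(A + K) (p(A, K) = (A + K)*(K - 20) = (A + K)*(-20 + K) = (-20 + K)*(A + K))
p(20, q)/151 + 489/(-218) = ((-¼)² - 20*20 - 20*(-¼) + 20*(-¼))/151 + 489/(-218) = (1/16 - 400 + 5 - 5)*(1/151) + 489*(-1/218) = -6399/16*1/151 - 489/218 = -6399/2416 - 489/218 = -1288203/263344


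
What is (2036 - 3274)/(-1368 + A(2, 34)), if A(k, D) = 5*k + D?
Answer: 619/662 ≈ 0.93505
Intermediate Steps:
A(k, D) = D + 5*k
(2036 - 3274)/(-1368 + A(2, 34)) = (2036 - 3274)/(-1368 + (34 + 5*2)) = -1238/(-1368 + (34 + 10)) = -1238/(-1368 + 44) = -1238/(-1324) = -1238*(-1/1324) = 619/662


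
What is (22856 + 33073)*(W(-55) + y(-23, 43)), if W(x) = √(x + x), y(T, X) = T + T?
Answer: -2572734 + 55929*I*√110 ≈ -2.5727e+6 + 5.8659e+5*I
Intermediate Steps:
y(T, X) = 2*T
W(x) = √2*√x (W(x) = √(2*x) = √2*√x)
(22856 + 33073)*(W(-55) + y(-23, 43)) = (22856 + 33073)*(√2*√(-55) + 2*(-23)) = 55929*(√2*(I*√55) - 46) = 55929*(I*√110 - 46) = 55929*(-46 + I*√110) = -2572734 + 55929*I*√110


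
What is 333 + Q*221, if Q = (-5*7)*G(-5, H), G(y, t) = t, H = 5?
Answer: -38342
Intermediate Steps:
Q = -175 (Q = -5*7*5 = -35*5 = -175)
333 + Q*221 = 333 - 175*221 = 333 - 38675 = -38342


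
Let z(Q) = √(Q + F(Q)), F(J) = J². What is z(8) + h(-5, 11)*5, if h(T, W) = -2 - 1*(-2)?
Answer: 6*√2 ≈ 8.4853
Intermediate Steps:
z(Q) = √(Q + Q²)
h(T, W) = 0 (h(T, W) = -2 + 2 = 0)
z(8) + h(-5, 11)*5 = √(8*(1 + 8)) + 0*5 = √(8*9) + 0 = √72 + 0 = 6*√2 + 0 = 6*√2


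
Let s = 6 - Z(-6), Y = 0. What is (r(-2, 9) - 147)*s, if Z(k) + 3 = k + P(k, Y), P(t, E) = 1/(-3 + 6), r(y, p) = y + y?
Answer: -6644/3 ≈ -2214.7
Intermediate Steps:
r(y, p) = 2*y
P(t, E) = ⅓ (P(t, E) = 1/3 = ⅓)
Z(k) = -8/3 + k (Z(k) = -3 + (k + ⅓) = -3 + (⅓ + k) = -8/3 + k)
s = 44/3 (s = 6 - (-8/3 - 6) = 6 - 1*(-26/3) = 6 + 26/3 = 44/3 ≈ 14.667)
(r(-2, 9) - 147)*s = (2*(-2) - 147)*(44/3) = (-4 - 147)*(44/3) = -151*44/3 = -6644/3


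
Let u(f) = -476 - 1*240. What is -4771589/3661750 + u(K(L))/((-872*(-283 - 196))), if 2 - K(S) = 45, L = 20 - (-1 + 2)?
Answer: -124728579952/95591814625 ≈ -1.3048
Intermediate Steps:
L = 19 (L = 20 - 1*1 = 20 - 1 = 19)
K(S) = -43 (K(S) = 2 - 1*45 = 2 - 45 = -43)
u(f) = -716 (u(f) = -476 - 240 = -716)
-4771589/3661750 + u(K(L))/((-872*(-283 - 196))) = -4771589/3661750 - 716*(-1/(872*(-283 - 196))) = -4771589*1/3661750 - 716/((-872*(-479))) = -4771589/3661750 - 716/417688 = -4771589/3661750 - 716*1/417688 = -4771589/3661750 - 179/104422 = -124728579952/95591814625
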